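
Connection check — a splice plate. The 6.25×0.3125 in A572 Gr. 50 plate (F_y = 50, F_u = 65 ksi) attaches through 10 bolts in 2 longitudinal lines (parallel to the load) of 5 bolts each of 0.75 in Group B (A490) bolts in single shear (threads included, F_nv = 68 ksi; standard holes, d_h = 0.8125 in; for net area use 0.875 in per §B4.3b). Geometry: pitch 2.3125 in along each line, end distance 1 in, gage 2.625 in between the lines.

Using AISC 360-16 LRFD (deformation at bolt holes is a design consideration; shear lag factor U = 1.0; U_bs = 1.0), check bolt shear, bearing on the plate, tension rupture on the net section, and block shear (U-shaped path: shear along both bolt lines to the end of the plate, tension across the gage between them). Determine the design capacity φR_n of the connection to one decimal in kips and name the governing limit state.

Bolt shear: A_b = π(0.75)²/4 = 0.44179 in². φR_n = 0.75 × 68 × 0.44179 × 10 × 1 = 225.3 kips.
Bearing (0.3125 in plate, F_u = 65 ksi): end bolts L_c = 1 − 0.8125/2 = 0.59375, R_n = min(1.2×0.59375×0.3125×65, 2.4×0.75×0.3125×65) = 14.473 kips/bolt; interior L_c = 2.3125 − 0.8125 = 1.5, R_n = 36.563 kips/bolt. φR_n = 0.75 × (2×14.473 + 8×36.563) = 241.1 kips.
Tension rupture (net): A_n = (6.25 − 2×0.875)×0.3125 = 1.4063 in² (U = 1.0, A_e = A_n). φR_n = 0.75 × 65 × 1.4063 = 68.6 kips.
Block shear: shear path 2×[1+4×2.3125] = 2×10.25 in, A_gv = 6.4063, A_nv = 2×(10.25 − 4.5×0.875)×0.3125 = 3.9453 in²; tension across gage: (2.625 − 1×0.875)×0.3125 = 0.54688 in². R_n = min(0.6×65×3.9453, 0.6×50×6.4063) + 1.0×65×0.54688 = min(153.87, 192.19) + 35.547 = 189.42 kips. φR_n = 0.75 × 189.42 = 142.1 kips.
Governing: min(225.3, 241.1, 68.6, 142.1) = 68.6 kips → net-section rupture.

68.6 kips (net-section rupture governs)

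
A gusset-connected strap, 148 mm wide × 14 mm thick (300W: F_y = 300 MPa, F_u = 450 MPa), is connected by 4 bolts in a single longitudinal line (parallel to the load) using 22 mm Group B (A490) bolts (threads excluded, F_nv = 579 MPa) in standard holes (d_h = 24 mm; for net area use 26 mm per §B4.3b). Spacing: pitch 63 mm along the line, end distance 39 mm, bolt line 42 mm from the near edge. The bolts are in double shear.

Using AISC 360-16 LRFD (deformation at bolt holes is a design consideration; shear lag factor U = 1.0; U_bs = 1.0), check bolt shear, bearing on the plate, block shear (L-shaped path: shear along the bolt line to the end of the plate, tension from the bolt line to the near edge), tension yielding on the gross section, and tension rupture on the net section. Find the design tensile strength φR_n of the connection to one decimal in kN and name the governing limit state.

525.4 kN (block shear governs)

Bolt shear: A_b = π(22)²/4 = 380.13 mm². φR_n = 0.75 × 579 × 380.13 × 4 × 2 = 1320.6 kN.
Bearing (14 mm plate, F_u = 450 MPa): end bolts L_c = 39 − 24/2 = 27, R_n = min(1.2×27×14×450, 2.4×22×14×450) = 204.12 kN/bolt; interior L_c = 63 − 24 = 39, R_n = 294.84 kN/bolt. φR_n = 0.75 × (1×204.12 + 3×294.84) = 816.5 kN.
Block shear: shear path 1×[39+3×63] = 1×228 mm, A_gv = 3192, A_nv = 1×(228 − 3.5×26)×14 = 1918 mm²; tension to near edge: (42 − 0.5×26)×14 = 406 mm². R_n = min(0.6×450×1918, 0.6×300×3192) + 1.0×450×406 = min(517.86, 574.56) + 182.7 = 700.56 kN. φR_n = 0.75 × 700.56 = 525.4 kN.
Tension yield (gross): A_g = 148×14 = 2072 mm². φR_n = 0.90 × 300 × 2072 = 559.4 kN.
Tension rupture (net): A_n = (148 − 1×26)×14 = 1708 mm² (U = 1.0, A_e = A_n). φR_n = 0.75 × 450 × 1708 = 576.5 kN.
Governing: min(1320.6, 816.5, 525.4, 559.4, 576.5) = 525.4 kN → block shear.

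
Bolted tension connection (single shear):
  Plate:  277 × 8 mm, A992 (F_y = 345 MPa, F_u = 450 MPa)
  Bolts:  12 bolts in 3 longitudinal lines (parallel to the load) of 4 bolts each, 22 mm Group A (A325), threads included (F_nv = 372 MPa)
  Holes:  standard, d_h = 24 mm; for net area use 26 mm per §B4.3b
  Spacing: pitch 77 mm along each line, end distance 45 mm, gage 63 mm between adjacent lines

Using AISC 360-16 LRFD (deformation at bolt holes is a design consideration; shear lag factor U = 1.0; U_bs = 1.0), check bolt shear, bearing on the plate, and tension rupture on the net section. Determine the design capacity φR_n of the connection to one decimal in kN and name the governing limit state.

Bolt shear: A_b = π(22)²/4 = 380.13 mm². φR_n = 0.75 × 372 × 380.13 × 12 × 1 = 1272.7 kN.
Bearing (8 mm plate, F_u = 450 MPa): end bolts L_c = 45 − 24/2 = 33, R_n = min(1.2×33×8×450, 2.4×22×8×450) = 142.56 kN/bolt; interior L_c = 77 − 24 = 53, R_n = 190.08 kN/bolt. φR_n = 0.75 × (3×142.56 + 9×190.08) = 1603.8 kN.
Tension rupture (net): A_n = (277 − 3×26)×8 = 1592 mm² (U = 1.0, A_e = A_n). φR_n = 0.75 × 450 × 1592 = 537.3 kN.
Governing: min(1272.7, 1603.8, 537.3) = 537.3 kN → net-section rupture.

537.3 kN (net-section rupture governs)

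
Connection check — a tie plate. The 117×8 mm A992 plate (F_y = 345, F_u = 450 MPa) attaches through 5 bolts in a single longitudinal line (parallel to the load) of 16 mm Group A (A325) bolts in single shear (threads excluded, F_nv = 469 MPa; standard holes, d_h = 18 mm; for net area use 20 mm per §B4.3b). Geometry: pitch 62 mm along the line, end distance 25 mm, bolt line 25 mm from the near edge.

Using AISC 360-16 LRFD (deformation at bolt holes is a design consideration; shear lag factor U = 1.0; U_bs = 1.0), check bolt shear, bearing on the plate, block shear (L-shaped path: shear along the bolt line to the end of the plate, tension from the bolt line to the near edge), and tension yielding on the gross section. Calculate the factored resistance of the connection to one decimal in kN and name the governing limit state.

290.6 kN (gross-section yield governs)

Bolt shear: A_b = π(16)²/4 = 201.06 mm². φR_n = 0.75 × 469 × 201.06 × 5 × 1 = 353.6 kN.
Bearing (8 mm plate, F_u = 450 MPa): end bolts L_c = 25 − 18/2 = 16, R_n = min(1.2×16×8×450, 2.4×16×8×450) = 69.12 kN/bolt; interior L_c = 62 − 18 = 44, R_n = 138.24 kN/bolt. φR_n = 0.75 × (1×69.12 + 4×138.24) = 466.6 kN.
Block shear: shear path 1×[25+4×62] = 1×273 mm, A_gv = 2184, A_nv = 1×(273 − 4.5×20)×8 = 1464 mm²; tension to near edge: (25 − 0.5×20)×8 = 120 mm². R_n = min(0.6×450×1464, 0.6×345×2184) + 1.0×450×120 = min(395.28, 452.09) + 54 = 449.28 kN. φR_n = 0.75 × 449.28 = 337.0 kN.
Tension yield (gross): A_g = 117×8 = 936 mm². φR_n = 0.90 × 345 × 936 = 290.6 kN.
Governing: min(353.6, 466.6, 337.0, 290.6) = 290.6 kN → gross-section yield.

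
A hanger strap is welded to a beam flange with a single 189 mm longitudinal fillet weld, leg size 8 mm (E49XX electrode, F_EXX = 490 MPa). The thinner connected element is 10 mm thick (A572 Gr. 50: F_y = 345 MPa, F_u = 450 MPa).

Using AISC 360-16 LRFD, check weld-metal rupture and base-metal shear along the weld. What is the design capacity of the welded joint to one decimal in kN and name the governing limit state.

235.7 kN (weld metal governs)

Weld metal: throat = 0.707×8 = 5.656 mm, L = 189 mm. φR_n = 0.75 × 0.6 × 490 × 5.656 × 189 = 235.7 kN.
Base metal shear (10 mm plate): yield φR_n = 1.0×0.6×345×10×189 = 391.2 kN; rupture φR_n = 0.75×0.6×450×10×189 = 382.7 kN; take 382.7 kN (rupture).
Governing: min(235.7, 382.7) = 235.7 kN → weld metal.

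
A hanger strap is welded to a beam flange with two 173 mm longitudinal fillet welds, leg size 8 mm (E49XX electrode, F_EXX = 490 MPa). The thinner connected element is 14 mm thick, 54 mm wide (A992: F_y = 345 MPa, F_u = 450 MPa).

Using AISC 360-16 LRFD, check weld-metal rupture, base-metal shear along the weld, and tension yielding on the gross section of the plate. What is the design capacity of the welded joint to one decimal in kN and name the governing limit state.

234.7 kN (gross-section yield governs)

Weld metal: throat = 0.707×8 = 5.656 mm, L = 2×173 = 346 mm. φR_n = 0.75 × 0.6 × 490 × 5.656 × 346 = 431.5 kN.
Base metal shear (14 mm plate): yield φR_n = 1.0×0.6×345×14×346 = 1002.7 kN; rupture φR_n = 0.75×0.6×450×14×346 = 980.9 kN; take 980.9 kN (rupture).
Tension yield (gross): A_g = 54×14 = 756 mm². φR_n = 0.90 × 345 × 756 = 234.7 kN.
Governing: min(431.5, 980.9, 234.7) = 234.7 kN → gross-section yield.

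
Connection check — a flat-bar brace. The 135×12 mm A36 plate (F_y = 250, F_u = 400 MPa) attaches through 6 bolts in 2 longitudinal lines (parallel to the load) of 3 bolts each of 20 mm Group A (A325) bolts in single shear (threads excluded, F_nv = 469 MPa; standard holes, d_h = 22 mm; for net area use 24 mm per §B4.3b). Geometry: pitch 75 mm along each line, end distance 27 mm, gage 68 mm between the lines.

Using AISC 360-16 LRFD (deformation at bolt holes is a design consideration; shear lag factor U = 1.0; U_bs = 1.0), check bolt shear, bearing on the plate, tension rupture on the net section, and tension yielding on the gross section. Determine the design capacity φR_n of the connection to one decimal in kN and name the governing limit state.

Bolt shear: A_b = π(20)²/4 = 314.16 mm². φR_n = 0.75 × 469 × 314.16 × 6 × 1 = 663.0 kN.
Bearing (12 mm plate, F_u = 400 MPa): end bolts L_c = 27 − 22/2 = 16, R_n = min(1.2×16×12×400, 2.4×20×12×400) = 92.16 kN/bolt; interior L_c = 75 − 22 = 53, R_n = 230.4 kN/bolt. φR_n = 0.75 × (2×92.16 + 4×230.4) = 829.4 kN.
Tension rupture (net): A_n = (135 − 2×24)×12 = 1044 mm² (U = 1.0, A_e = A_n). φR_n = 0.75 × 400 × 1044 = 313.2 kN.
Tension yield (gross): A_g = 135×12 = 1620 mm². φR_n = 0.90 × 250 × 1620 = 364.5 kN.
Governing: min(663.0, 829.4, 313.2, 364.5) = 313.2 kN → net-section rupture.

313.2 kN (net-section rupture governs)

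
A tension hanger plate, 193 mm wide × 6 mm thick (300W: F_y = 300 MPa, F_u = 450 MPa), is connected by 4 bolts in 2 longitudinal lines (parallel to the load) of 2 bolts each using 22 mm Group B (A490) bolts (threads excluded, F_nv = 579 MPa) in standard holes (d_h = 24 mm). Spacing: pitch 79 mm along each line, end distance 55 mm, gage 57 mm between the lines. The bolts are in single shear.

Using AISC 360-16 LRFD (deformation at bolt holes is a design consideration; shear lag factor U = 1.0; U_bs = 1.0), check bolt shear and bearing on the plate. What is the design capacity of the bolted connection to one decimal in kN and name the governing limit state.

Bolt shear: A_b = π(22)²/4 = 380.13 mm². φR_n = 0.75 × 579 × 380.13 × 4 × 1 = 660.3 kN.
Bearing (6 mm plate, F_u = 450 MPa): end bolts L_c = 55 − 24/2 = 43, R_n = min(1.2×43×6×450, 2.4×22×6×450) = 139.32 kN/bolt; interior L_c = 79 − 24 = 55, R_n = 142.56 kN/bolt. φR_n = 0.75 × (2×139.32 + 2×142.56) = 422.8 kN.
Governing: min(660.3, 422.8) = 422.8 kN → bearing.

422.8 kN (bearing governs)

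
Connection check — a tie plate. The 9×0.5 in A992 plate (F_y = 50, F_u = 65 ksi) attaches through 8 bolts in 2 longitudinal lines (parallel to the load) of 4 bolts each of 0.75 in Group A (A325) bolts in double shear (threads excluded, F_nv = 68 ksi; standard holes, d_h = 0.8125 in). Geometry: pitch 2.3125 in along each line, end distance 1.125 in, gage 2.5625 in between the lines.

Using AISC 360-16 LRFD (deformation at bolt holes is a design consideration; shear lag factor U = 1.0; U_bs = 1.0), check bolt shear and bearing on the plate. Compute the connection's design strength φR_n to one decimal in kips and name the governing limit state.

305.3 kips (bearing governs)

Bolt shear: A_b = π(0.75)²/4 = 0.44179 in². φR_n = 0.75 × 68 × 0.44179 × 8 × 2 = 360.5 kips.
Bearing (0.5 in plate, F_u = 65 ksi): end bolts L_c = 1.125 − 0.8125/2 = 0.71875, R_n = min(1.2×0.71875×0.5×65, 2.4×0.75×0.5×65) = 28.031 kips/bolt; interior L_c = 2.3125 − 0.8125 = 1.5, R_n = 58.5 kips/bolt. φR_n = 0.75 × (2×28.031 + 6×58.5) = 305.3 kips.
Governing: min(360.5, 305.3) = 305.3 kips → bearing.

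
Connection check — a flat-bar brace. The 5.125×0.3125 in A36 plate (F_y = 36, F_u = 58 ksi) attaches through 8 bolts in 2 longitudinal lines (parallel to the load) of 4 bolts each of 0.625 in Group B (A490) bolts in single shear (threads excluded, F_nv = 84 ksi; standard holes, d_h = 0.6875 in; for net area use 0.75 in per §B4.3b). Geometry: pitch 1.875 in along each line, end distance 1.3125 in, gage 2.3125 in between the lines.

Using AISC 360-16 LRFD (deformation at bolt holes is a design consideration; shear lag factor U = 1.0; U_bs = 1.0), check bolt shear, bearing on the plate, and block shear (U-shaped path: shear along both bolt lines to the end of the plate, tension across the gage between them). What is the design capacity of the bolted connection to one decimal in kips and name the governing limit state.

Bolt shear: A_b = π(0.625)²/4 = 0.3068 in². φR_n = 0.75 × 84 × 0.3068 × 8 × 1 = 154.6 kips.
Bearing (0.3125 in plate, F_u = 58 ksi): end bolts L_c = 1.3125 − 0.6875/2 = 0.96875, R_n = min(1.2×0.96875×0.3125×58, 2.4×0.625×0.3125×58) = 21.07 kips/bolt; interior L_c = 1.875 − 0.6875 = 1.1875, R_n = 25.828 kips/bolt. φR_n = 0.75 × (2×21.07 + 6×25.828) = 147.8 kips.
Block shear: shear path 2×[1.3125+3×1.875] = 2×6.9375 in, A_gv = 4.3359, A_nv = 2×(6.9375 − 3.5×0.75)×0.3125 = 2.6953 in²; tension across gage: (2.3125 − 1×0.75)×0.3125 = 0.48828 in². R_n = min(0.6×58×2.6953, 0.6×36×4.3359) + 1.0×58×0.48828 = min(93.796, 93.655) + 28.32 = 121.98 kips. φR_n = 0.75 × 121.98 = 91.5 kips.
Governing: min(154.6, 147.8, 91.5) = 91.5 kips → block shear.

91.5 kips (block shear governs)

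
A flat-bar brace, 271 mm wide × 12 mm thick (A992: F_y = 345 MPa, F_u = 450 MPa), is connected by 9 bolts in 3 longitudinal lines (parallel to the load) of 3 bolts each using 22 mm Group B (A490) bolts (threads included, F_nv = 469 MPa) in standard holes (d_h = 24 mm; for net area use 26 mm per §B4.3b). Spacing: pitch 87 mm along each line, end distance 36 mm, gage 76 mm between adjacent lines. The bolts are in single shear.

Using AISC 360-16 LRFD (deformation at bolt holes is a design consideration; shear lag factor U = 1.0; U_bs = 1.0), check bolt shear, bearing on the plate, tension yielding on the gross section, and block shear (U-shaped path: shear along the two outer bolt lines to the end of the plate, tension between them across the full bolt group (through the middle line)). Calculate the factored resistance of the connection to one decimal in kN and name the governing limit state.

Bolt shear: A_b = π(22)²/4 = 380.13 mm². φR_n = 0.75 × 469 × 380.13 × 9 × 1 = 1203.4 kN.
Bearing (12 mm plate, F_u = 450 MPa): end bolts L_c = 36 − 24/2 = 24, R_n = min(1.2×24×12×450, 2.4×22×12×450) = 155.52 kN/bolt; interior L_c = 87 − 24 = 63, R_n = 285.12 kN/bolt. φR_n = 0.75 × (3×155.52 + 6×285.12) = 1633.0 kN.
Tension yield (gross): A_g = 271×12 = 3252 mm². φR_n = 0.90 × 345 × 3252 = 1009.7 kN.
Block shear: shear path 2×[36+2×87] = 2×210 mm, A_gv = 5040, A_nv = 2×(210 − 2.5×26)×12 = 3480 mm²; tension across gage: (152 − 2×26)×12 = 1200 mm². R_n = min(0.6×450×3480, 0.6×345×5040) + 1.0×450×1200 = min(939.6, 1043.3) + 540 = 1479.6 kN. φR_n = 0.75 × 1479.6 = 1109.7 kN.
Governing: min(1203.4, 1633.0, 1009.7, 1109.7) = 1009.7 kN → gross-section yield.

1009.7 kN (gross-section yield governs)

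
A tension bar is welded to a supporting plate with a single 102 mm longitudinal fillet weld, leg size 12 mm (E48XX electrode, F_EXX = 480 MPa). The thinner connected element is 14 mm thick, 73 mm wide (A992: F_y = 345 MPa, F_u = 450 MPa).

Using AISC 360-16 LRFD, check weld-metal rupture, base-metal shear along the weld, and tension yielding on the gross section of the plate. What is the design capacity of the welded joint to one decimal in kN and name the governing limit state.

186.9 kN (weld metal governs)

Weld metal: throat = 0.707×12 = 8.484 mm, L = 102 mm. φR_n = 0.75 × 0.6 × 480 × 8.484 × 102 = 186.9 kN.
Base metal shear (14 mm plate): yield φR_n = 1.0×0.6×345×14×102 = 295.6 kN; rupture φR_n = 0.75×0.6×450×14×102 = 289.2 kN; take 289.2 kN (rupture).
Tension yield (gross): A_g = 73×14 = 1022 mm². φR_n = 0.90 × 345 × 1022 = 317.3 kN.
Governing: min(186.9, 289.2, 317.3) = 186.9 kN → weld metal.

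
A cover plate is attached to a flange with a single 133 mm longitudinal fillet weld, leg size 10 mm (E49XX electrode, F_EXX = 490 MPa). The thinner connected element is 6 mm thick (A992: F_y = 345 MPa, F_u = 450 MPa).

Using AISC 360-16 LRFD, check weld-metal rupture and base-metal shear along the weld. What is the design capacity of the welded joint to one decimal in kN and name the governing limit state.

Weld metal: throat = 0.707×10 = 7.07 mm, L = 133 mm. φR_n = 0.75 × 0.6 × 490 × 7.07 × 133 = 207.3 kN.
Base metal shear (6 mm plate): yield φR_n = 1.0×0.6×345×6×133 = 165.2 kN; rupture φR_n = 0.75×0.6×450×6×133 = 161.6 kN; take 161.6 kN (rupture).
Governing: min(207.3, 161.6) = 161.6 kN → base-metal shear.

161.6 kN (base-metal shear governs)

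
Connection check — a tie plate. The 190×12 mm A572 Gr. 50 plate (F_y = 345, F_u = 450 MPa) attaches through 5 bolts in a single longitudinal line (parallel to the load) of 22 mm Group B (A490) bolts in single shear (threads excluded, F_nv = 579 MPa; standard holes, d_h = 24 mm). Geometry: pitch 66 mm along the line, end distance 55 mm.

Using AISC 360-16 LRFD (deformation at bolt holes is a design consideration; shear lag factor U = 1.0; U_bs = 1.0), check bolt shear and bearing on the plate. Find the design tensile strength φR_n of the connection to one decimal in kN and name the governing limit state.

825.4 kN (bolt shear governs)

Bolt shear: A_b = π(22)²/4 = 380.13 mm². φR_n = 0.75 × 579 × 380.13 × 5 × 1 = 825.4 kN.
Bearing (12 mm plate, F_u = 450 MPa): end bolts L_c = 55 − 24/2 = 43, R_n = min(1.2×43×12×450, 2.4×22×12×450) = 278.64 kN/bolt; interior L_c = 66 − 24 = 42, R_n = 272.16 kN/bolt. φR_n = 0.75 × (1×278.64 + 4×272.16) = 1025.5 kN.
Governing: min(825.4, 1025.5) = 825.4 kN → bolt shear.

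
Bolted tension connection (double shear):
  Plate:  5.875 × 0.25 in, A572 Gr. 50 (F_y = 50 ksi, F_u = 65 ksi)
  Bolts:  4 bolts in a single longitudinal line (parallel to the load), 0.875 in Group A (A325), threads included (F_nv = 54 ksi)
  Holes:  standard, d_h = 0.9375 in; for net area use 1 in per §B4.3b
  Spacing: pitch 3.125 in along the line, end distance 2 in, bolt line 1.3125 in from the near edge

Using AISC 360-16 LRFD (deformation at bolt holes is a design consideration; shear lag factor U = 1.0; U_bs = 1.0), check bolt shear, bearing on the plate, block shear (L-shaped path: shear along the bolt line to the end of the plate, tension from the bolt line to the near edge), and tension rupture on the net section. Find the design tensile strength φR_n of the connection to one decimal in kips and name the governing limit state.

Bolt shear: A_b = π(0.875)²/4 = 0.60132 in². φR_n = 0.75 × 54 × 0.60132 × 4 × 2 = 194.8 kips.
Bearing (0.25 in plate, F_u = 65 ksi): end bolts L_c = 2 − 0.9375/2 = 1.53125, R_n = min(1.2×1.53125×0.25×65, 2.4×0.875×0.25×65) = 29.859 kips/bolt; interior L_c = 3.125 − 0.9375 = 2.1875, R_n = 34.125 kips/bolt. φR_n = 0.75 × (1×29.859 + 3×34.125) = 99.2 kips.
Block shear: shear path 1×[2+3×3.125] = 1×11.375 in, A_gv = 2.8438, A_nv = 1×(11.375 − 3.5×1)×0.25 = 1.9688 in²; tension to near edge: (1.3125 − 0.5×1)×0.25 = 0.20313 in². R_n = min(0.6×65×1.9688, 0.6×50×2.8438) + 1.0×65×0.20313 = min(76.783, 85.314) + 13.203 = 89.986 kips. φR_n = 0.75 × 89.986 = 67.5 kips.
Tension rupture (net): A_n = (5.875 − 1×1)×0.25 = 1.2188 in² (U = 1.0, A_e = A_n). φR_n = 0.75 × 65 × 1.2188 = 59.4 kips.
Governing: min(194.8, 99.2, 67.5, 59.4) = 59.4 kips → net-section rupture.

59.4 kips (net-section rupture governs)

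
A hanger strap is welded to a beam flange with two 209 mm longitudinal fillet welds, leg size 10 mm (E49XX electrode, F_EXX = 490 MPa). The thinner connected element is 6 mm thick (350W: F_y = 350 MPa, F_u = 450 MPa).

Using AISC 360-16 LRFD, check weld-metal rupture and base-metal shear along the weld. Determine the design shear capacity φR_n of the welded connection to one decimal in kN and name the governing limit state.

Weld metal: throat = 0.707×10 = 7.07 mm, L = 2×209 = 418 mm. φR_n = 0.75 × 0.6 × 490 × 7.07 × 418 = 651.6 kN.
Base metal shear (6 mm plate): yield φR_n = 1.0×0.6×350×6×418 = 526.7 kN; rupture φR_n = 0.75×0.6×450×6×418 = 507.9 kN; take 507.9 kN (rupture).
Governing: min(651.6, 507.9) = 507.9 kN → base-metal shear.

507.9 kN (base-metal shear governs)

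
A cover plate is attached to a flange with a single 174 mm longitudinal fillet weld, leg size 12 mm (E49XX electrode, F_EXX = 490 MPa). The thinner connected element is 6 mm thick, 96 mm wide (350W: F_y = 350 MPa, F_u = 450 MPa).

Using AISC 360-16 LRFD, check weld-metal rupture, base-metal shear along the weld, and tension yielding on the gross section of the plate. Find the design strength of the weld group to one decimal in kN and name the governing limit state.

181.4 kN (gross-section yield governs)

Weld metal: throat = 0.707×12 = 8.484 mm, L = 174 mm. φR_n = 0.75 × 0.6 × 490 × 8.484 × 174 = 325.5 kN.
Base metal shear (6 mm plate): yield φR_n = 1.0×0.6×350×6×174 = 219.2 kN; rupture φR_n = 0.75×0.6×450×6×174 = 211.4 kN; take 211.4 kN (rupture).
Tension yield (gross): A_g = 96×6 = 576 mm². φR_n = 0.90 × 350 × 576 = 181.4 kN.
Governing: min(325.5, 211.4, 181.4) = 181.4 kN → gross-section yield.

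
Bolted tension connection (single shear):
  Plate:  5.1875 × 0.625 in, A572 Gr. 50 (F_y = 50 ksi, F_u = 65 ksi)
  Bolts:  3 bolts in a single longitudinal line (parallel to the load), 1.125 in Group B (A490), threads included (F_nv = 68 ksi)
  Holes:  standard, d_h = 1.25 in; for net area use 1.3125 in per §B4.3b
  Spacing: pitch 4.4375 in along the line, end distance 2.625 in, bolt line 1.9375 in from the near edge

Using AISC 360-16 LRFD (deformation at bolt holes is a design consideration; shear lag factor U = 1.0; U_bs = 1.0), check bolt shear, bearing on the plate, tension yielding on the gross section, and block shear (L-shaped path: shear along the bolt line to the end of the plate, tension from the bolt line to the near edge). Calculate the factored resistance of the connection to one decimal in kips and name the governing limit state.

Bolt shear: A_b = π(1.125)²/4 = 0.99402 in². φR_n = 0.75 × 68 × 0.99402 × 3 × 1 = 152.1 kips.
Bearing (0.625 in plate, F_u = 65 ksi): end bolts L_c = 2.625 − 1.25/2 = 2, R_n = min(1.2×2×0.625×65, 2.4×1.125×0.625×65) = 97.5 kips/bolt; interior L_c = 4.4375 − 1.25 = 3.1875, R_n = 109.69 kips/bolt. φR_n = 0.75 × (1×97.5 + 2×109.69) = 237.7 kips.
Tension yield (gross): A_g = 5.1875×0.625 = 3.2422 in². φR_n = 0.90 × 50 × 3.2422 = 145.9 kips.
Block shear: shear path 1×[2.625+2×4.4375] = 1×11.5 in, A_gv = 7.1875, A_nv = 1×(11.5 − 2.5×1.3125)×0.625 = 5.1367 in²; tension to near edge: (1.9375 − 0.5×1.3125)×0.625 = 0.80078 in². R_n = min(0.6×65×5.1367, 0.6×50×7.1875) + 1.0×65×0.80078 = min(200.33, 215.63) + 52.051 = 252.38 kips. φR_n = 0.75 × 252.38 = 189.3 kips.
Governing: min(152.1, 237.7, 145.9, 189.3) = 145.9 kips → gross-section yield.

145.9 kips (gross-section yield governs)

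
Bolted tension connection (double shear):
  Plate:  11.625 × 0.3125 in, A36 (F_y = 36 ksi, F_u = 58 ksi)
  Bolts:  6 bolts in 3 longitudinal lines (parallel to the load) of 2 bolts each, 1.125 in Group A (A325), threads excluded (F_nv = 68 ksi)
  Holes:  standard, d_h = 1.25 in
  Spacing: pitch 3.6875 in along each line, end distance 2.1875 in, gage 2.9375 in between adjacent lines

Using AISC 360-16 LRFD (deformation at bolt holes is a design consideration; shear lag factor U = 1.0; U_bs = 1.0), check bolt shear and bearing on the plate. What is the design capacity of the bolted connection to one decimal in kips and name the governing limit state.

186.6 kips (bearing governs)

Bolt shear: A_b = π(1.125)²/4 = 0.99402 in². φR_n = 0.75 × 68 × 0.99402 × 6 × 2 = 608.3 kips.
Bearing (0.3125 in plate, F_u = 58 ksi): end bolts L_c = 2.1875 − 1.25/2 = 1.5625, R_n = min(1.2×1.5625×0.3125×58, 2.4×1.125×0.3125×58) = 33.984 kips/bolt; interior L_c = 3.6875 − 1.25 = 2.4375, R_n = 48.938 kips/bolt. φR_n = 0.75 × (3×33.984 + 3×48.938) = 186.6 kips.
Governing: min(608.3, 186.6) = 186.6 kips → bearing.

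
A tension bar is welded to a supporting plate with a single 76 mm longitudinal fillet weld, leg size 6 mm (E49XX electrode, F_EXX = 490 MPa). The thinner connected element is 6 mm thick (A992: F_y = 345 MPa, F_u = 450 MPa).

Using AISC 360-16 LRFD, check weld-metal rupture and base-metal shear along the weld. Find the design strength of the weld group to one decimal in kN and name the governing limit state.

Weld metal: throat = 0.707×6 = 4.242 mm, L = 76 mm. φR_n = 0.75 × 0.6 × 490 × 4.242 × 76 = 71.1 kN.
Base metal shear (6 mm plate): yield φR_n = 1.0×0.6×345×6×76 = 94.4 kN; rupture φR_n = 0.75×0.6×450×6×76 = 92.3 kN; take 92.3 kN (rupture).
Governing: min(71.1, 92.3) = 71.1 kN → weld metal.

71.1 kN (weld metal governs)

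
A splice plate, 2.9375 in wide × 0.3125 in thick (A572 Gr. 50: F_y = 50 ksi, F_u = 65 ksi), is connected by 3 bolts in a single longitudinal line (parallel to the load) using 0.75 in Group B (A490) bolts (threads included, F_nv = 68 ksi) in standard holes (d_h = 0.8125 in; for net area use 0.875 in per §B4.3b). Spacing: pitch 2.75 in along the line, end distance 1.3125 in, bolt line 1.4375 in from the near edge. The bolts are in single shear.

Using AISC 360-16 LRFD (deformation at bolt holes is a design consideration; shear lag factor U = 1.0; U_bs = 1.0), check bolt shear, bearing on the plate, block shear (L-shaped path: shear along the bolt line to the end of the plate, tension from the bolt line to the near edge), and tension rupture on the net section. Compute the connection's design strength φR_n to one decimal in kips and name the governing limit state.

31.4 kips (net-section rupture governs)

Bolt shear: A_b = π(0.75)²/4 = 0.44179 in². φR_n = 0.75 × 68 × 0.44179 × 3 × 1 = 67.6 kips.
Bearing (0.3125 in plate, F_u = 65 ksi): end bolts L_c = 1.3125 − 0.8125/2 = 0.90625, R_n = min(1.2×0.90625×0.3125×65, 2.4×0.75×0.3125×65) = 22.09 kips/bolt; interior L_c = 2.75 − 0.8125 = 1.9375, R_n = 36.563 kips/bolt. φR_n = 0.75 × (1×22.09 + 2×36.563) = 71.4 kips.
Block shear: shear path 1×[1.3125+2×2.75] = 1×6.8125 in, A_gv = 2.1289, A_nv = 1×(6.8125 − 2.5×0.875)×0.3125 = 1.4453 in²; tension to near edge: (1.4375 − 0.5×0.875)×0.3125 = 0.3125 in². R_n = min(0.6×65×1.4453, 0.6×50×2.1289) + 1.0×65×0.3125 = min(56.367, 63.867) + 20.313 = 76.68 kips. φR_n = 0.75 × 76.68 = 57.5 kips.
Tension rupture (net): A_n = (2.9375 − 1×0.875)×0.3125 = 0.64453 in² (U = 1.0, A_e = A_n). φR_n = 0.75 × 65 × 0.64453 = 31.4 kips.
Governing: min(67.6, 71.4, 57.5, 31.4) = 31.4 kips → net-section rupture.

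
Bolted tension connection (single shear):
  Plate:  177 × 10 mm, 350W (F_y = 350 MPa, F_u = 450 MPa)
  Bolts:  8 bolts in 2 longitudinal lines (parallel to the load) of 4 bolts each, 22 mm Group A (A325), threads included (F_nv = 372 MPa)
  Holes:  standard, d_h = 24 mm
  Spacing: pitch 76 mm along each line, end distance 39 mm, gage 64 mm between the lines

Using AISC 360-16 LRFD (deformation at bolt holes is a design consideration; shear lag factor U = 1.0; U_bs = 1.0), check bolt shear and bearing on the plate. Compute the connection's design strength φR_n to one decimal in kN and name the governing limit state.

848.5 kN (bolt shear governs)

Bolt shear: A_b = π(22)²/4 = 380.13 mm². φR_n = 0.75 × 372 × 380.13 × 8 × 1 = 848.5 kN.
Bearing (10 mm plate, F_u = 450 MPa): end bolts L_c = 39 − 24/2 = 27, R_n = min(1.2×27×10×450, 2.4×22×10×450) = 145.8 kN/bolt; interior L_c = 76 − 24 = 52, R_n = 237.6 kN/bolt. φR_n = 0.75 × (2×145.8 + 6×237.6) = 1287.9 kN.
Governing: min(848.5, 1287.9) = 848.5 kN → bolt shear.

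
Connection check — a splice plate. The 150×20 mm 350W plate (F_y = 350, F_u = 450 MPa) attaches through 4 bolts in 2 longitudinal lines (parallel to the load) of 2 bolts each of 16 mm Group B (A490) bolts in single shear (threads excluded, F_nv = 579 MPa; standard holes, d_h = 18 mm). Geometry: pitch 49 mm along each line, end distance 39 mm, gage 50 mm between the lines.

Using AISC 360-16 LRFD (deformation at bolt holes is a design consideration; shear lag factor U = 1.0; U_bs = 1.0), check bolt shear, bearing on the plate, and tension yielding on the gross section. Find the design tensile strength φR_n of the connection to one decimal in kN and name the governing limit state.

Bolt shear: A_b = π(16)²/4 = 201.06 mm². φR_n = 0.75 × 579 × 201.06 × 4 × 1 = 349.2 kN.
Bearing (20 mm plate, F_u = 450 MPa): end bolts L_c = 39 − 18/2 = 30, R_n = min(1.2×30×20×450, 2.4×16×20×450) = 324 kN/bolt; interior L_c = 49 − 18 = 31, R_n = 334.8 kN/bolt. φR_n = 0.75 × (2×324 + 2×334.8) = 988.2 kN.
Tension yield (gross): A_g = 150×20 = 3000 mm². φR_n = 0.90 × 350 × 3000 = 945.0 kN.
Governing: min(349.2, 988.2, 945.0) = 349.2 kN → bolt shear.

349.2 kN (bolt shear governs)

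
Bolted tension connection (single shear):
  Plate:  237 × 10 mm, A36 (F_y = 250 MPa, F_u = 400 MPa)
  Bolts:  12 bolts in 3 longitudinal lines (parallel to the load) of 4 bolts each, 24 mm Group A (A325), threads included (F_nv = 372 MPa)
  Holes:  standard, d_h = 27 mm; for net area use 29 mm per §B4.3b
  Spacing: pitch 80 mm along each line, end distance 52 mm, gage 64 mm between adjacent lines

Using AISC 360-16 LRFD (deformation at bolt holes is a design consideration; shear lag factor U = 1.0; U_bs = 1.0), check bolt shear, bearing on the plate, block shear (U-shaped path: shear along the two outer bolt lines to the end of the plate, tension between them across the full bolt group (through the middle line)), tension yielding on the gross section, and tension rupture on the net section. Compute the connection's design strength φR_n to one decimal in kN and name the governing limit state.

Bolt shear: A_b = π(24)²/4 = 452.39 mm². φR_n = 0.75 × 372 × 452.39 × 12 × 1 = 1514.6 kN.
Bearing (10 mm plate, F_u = 400 MPa): end bolts L_c = 52 − 27/2 = 38.5, R_n = min(1.2×38.5×10×400, 2.4×24×10×400) = 184.8 kN/bolt; interior L_c = 80 − 27 = 53, R_n = 230.4 kN/bolt. φR_n = 0.75 × (3×184.8 + 9×230.4) = 1971.0 kN.
Block shear: shear path 2×[52+3×80] = 2×292 mm, A_gv = 5840, A_nv = 2×(292 − 3.5×29)×10 = 3810 mm²; tension across gage: (128 − 2×29)×10 = 700 mm². R_n = min(0.6×400×3810, 0.6×250×5840) + 1.0×400×700 = min(914.4, 876) + 280 = 1156 kN. φR_n = 0.75 × 1156 = 867.0 kN.
Tension yield (gross): A_g = 237×10 = 2370 mm². φR_n = 0.90 × 250 × 2370 = 533.3 kN.
Tension rupture (net): A_n = (237 − 3×29)×10 = 1500 mm² (U = 1.0, A_e = A_n). φR_n = 0.75 × 400 × 1500 = 450.0 kN.
Governing: min(1514.6, 1971.0, 867.0, 533.3, 450.0) = 450.0 kN → net-section rupture.

450.0 kN (net-section rupture governs)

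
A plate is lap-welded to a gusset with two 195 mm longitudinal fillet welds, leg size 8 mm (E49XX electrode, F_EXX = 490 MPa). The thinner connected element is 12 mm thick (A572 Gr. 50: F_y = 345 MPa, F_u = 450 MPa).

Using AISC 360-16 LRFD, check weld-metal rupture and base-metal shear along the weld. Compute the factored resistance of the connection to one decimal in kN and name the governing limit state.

486.4 kN (weld metal governs)

Weld metal: throat = 0.707×8 = 5.656 mm, L = 2×195 = 390 mm. φR_n = 0.75 × 0.6 × 490 × 5.656 × 390 = 486.4 kN.
Base metal shear (12 mm plate): yield φR_n = 1.0×0.6×345×12×390 = 968.8 kN; rupture φR_n = 0.75×0.6×450×12×390 = 947.7 kN; take 947.7 kN (rupture).
Governing: min(486.4, 947.7) = 486.4 kN → weld metal.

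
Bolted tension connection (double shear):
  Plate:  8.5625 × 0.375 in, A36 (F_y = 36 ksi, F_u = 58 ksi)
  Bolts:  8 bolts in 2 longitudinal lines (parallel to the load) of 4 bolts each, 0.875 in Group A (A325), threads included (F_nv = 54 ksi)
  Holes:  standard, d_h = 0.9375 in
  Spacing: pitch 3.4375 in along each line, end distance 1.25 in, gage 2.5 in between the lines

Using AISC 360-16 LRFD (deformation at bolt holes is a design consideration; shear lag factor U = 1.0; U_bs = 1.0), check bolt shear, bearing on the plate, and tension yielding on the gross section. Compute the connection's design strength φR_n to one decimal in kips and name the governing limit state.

Bolt shear: A_b = π(0.875)²/4 = 0.60132 in². φR_n = 0.75 × 54 × 0.60132 × 8 × 2 = 389.7 kips.
Bearing (0.375 in plate, F_u = 58 ksi): end bolts L_c = 1.25 − 0.9375/2 = 0.78125, R_n = min(1.2×0.78125×0.375×58, 2.4×0.875×0.375×58) = 20.391 kips/bolt; interior L_c = 3.4375 − 0.9375 = 2.5, R_n = 45.675 kips/bolt. φR_n = 0.75 × (2×20.391 + 6×45.675) = 236.1 kips.
Tension yield (gross): A_g = 8.5625×0.375 = 3.2109 in². φR_n = 0.90 × 36 × 3.2109 = 104.0 kips.
Governing: min(389.7, 236.1, 104.0) = 104.0 kips → gross-section yield.

104.0 kips (gross-section yield governs)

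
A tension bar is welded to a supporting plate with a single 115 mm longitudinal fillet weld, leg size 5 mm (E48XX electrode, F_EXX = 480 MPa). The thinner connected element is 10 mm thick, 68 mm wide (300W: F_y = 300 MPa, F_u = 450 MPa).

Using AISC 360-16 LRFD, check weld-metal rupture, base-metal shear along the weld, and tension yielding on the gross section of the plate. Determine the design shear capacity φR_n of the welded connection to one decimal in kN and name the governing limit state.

87.8 kN (weld metal governs)

Weld metal: throat = 0.707×5 = 3.535 mm, L = 115 mm. φR_n = 0.75 × 0.6 × 480 × 3.535 × 115 = 87.8 kN.
Base metal shear (10 mm plate): yield φR_n = 1.0×0.6×300×10×115 = 207.0 kN; rupture φR_n = 0.75×0.6×450×10×115 = 232.9 kN; take 207.0 kN (yield).
Tension yield (gross): A_g = 68×10 = 680 mm². φR_n = 0.90 × 300 × 680 = 183.6 kN.
Governing: min(87.8, 207.0, 183.6) = 87.8 kN → weld metal.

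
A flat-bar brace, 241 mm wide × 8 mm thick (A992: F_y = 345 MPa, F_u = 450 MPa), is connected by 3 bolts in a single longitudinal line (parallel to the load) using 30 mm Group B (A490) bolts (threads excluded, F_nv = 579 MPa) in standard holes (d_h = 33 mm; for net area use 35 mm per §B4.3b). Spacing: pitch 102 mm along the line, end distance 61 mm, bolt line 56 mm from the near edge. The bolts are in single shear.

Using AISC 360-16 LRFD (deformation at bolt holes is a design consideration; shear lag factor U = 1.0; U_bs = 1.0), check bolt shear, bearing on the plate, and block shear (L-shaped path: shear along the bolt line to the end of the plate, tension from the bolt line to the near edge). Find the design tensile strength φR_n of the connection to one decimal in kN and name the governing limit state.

Bolt shear: A_b = π(30)²/4 = 706.86 mm². φR_n = 0.75 × 579 × 706.86 × 3 × 1 = 920.9 kN.
Bearing (8 mm plate, F_u = 450 MPa): end bolts L_c = 61 − 33/2 = 44.5, R_n = min(1.2×44.5×8×450, 2.4×30×8×450) = 192.24 kN/bolt; interior L_c = 102 − 33 = 69, R_n = 259.2 kN/bolt. φR_n = 0.75 × (1×192.24 + 2×259.2) = 533.0 kN.
Block shear: shear path 1×[61+2×102] = 1×265 mm, A_gv = 2120, A_nv = 1×(265 − 2.5×35)×8 = 1420 mm²; tension to near edge: (56 − 0.5×35)×8 = 308 mm². R_n = min(0.6×450×1420, 0.6×345×2120) + 1.0×450×308 = min(383.4, 438.84) + 138.6 = 522 kN. φR_n = 0.75 × 522 = 391.5 kN.
Governing: min(920.9, 533.0, 391.5) = 391.5 kN → block shear.

391.5 kN (block shear governs)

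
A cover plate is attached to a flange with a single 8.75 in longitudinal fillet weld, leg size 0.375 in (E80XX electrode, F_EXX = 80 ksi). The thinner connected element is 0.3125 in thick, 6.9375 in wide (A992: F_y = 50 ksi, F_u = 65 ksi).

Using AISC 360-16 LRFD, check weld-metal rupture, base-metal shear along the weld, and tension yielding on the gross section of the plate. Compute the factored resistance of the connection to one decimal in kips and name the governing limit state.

Weld metal: throat = 0.707×0.375 = 0.26513 in, L = 8.75 in. φR_n = 0.75 × 0.6 × 80 × 0.26513 × 8.75 = 83.5 kips.
Base metal shear (0.3125 in plate): yield φR_n = 1.0×0.6×50×0.3125×8.75 = 82.0 kips; rupture φR_n = 0.75×0.6×65×0.3125×8.75 = 80.0 kips; take 80.0 kips (rupture).
Tension yield (gross): A_g = 6.9375×0.3125 = 2.168 in². φR_n = 0.90 × 50 × 2.168 = 97.6 kips.
Governing: min(83.5, 80.0, 97.6) = 80.0 kips → base-metal shear.

80.0 kips (base-metal shear governs)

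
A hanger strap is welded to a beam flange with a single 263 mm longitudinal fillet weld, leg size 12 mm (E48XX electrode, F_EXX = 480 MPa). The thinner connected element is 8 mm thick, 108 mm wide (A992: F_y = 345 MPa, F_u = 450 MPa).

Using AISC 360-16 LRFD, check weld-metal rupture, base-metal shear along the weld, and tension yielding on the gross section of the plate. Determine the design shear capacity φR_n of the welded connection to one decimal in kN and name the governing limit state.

Weld metal: throat = 0.707×12 = 8.484 mm, L = 263 mm. φR_n = 0.75 × 0.6 × 480 × 8.484 × 263 = 482.0 kN.
Base metal shear (8 mm plate): yield φR_n = 1.0×0.6×345×8×263 = 435.5 kN; rupture φR_n = 0.75×0.6×450×8×263 = 426.1 kN; take 426.1 kN (rupture).
Tension yield (gross): A_g = 108×8 = 864 mm². φR_n = 0.90 × 345 × 864 = 268.3 kN.
Governing: min(482.0, 426.1, 268.3) = 268.3 kN → gross-section yield.

268.3 kN (gross-section yield governs)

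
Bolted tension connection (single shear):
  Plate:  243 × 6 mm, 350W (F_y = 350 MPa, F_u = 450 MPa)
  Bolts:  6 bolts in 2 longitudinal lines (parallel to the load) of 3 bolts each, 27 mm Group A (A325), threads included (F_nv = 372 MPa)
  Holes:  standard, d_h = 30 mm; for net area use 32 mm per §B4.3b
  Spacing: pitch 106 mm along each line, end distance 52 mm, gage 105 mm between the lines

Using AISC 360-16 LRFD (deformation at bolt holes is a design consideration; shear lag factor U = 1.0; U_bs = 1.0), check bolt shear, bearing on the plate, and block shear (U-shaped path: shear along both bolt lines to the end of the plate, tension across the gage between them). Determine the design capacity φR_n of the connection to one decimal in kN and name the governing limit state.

594.9 kN (block shear governs)

Bolt shear: A_b = π(27)²/4 = 572.56 mm². φR_n = 0.75 × 372 × 572.56 × 6 × 1 = 958.5 kN.
Bearing (6 mm plate, F_u = 450 MPa): end bolts L_c = 52 − 30/2 = 37, R_n = min(1.2×37×6×450, 2.4×27×6×450) = 119.88 kN/bolt; interior L_c = 106 − 30 = 76, R_n = 174.96 kN/bolt. φR_n = 0.75 × (2×119.88 + 4×174.96) = 704.7 kN.
Block shear: shear path 2×[52+2×106] = 2×264 mm, A_gv = 3168, A_nv = 2×(264 − 2.5×32)×6 = 2208 mm²; tension across gage: (105 − 1×32)×6 = 438 mm². R_n = min(0.6×450×2208, 0.6×350×3168) + 1.0×450×438 = min(596.16, 665.28) + 197.1 = 793.26 kN. φR_n = 0.75 × 793.26 = 594.9 kN.
Governing: min(958.5, 704.7, 594.9) = 594.9 kN → block shear.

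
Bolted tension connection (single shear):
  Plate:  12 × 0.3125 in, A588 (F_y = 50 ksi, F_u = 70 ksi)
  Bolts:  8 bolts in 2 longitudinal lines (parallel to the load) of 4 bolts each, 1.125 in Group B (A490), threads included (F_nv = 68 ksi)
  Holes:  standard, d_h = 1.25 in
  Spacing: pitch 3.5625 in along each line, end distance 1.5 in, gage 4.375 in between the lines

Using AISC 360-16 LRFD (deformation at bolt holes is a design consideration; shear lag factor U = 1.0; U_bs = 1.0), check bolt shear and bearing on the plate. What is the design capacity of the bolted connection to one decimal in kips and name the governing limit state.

300.2 kips (bearing governs)

Bolt shear: A_b = π(1.125)²/4 = 0.99402 in². φR_n = 0.75 × 68 × 0.99402 × 8 × 1 = 405.6 kips.
Bearing (0.3125 in plate, F_u = 70 ksi): end bolts L_c = 1.5 − 1.25/2 = 0.875, R_n = min(1.2×0.875×0.3125×70, 2.4×1.125×0.3125×70) = 22.969 kips/bolt; interior L_c = 3.5625 − 1.25 = 2.3125, R_n = 59.063 kips/bolt. φR_n = 0.75 × (2×22.969 + 6×59.063) = 300.2 kips.
Governing: min(405.6, 300.2) = 300.2 kips → bearing.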